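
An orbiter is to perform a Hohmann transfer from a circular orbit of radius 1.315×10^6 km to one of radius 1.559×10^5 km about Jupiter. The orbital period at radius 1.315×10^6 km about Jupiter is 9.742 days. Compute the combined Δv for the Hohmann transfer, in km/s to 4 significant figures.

From Kepler's third law T² = 4π²r³/μ at r = 1.315×10^6 km, T = 9.742 days = 9.742 × 86400 s = 8.417088×10^5 s: μ = 4π²r³/T² = 1.26711×10^8 km³/s².
The Hohmann ellipse has a_t = (r₁ + r₂)/2 = 7.3545×10^5 km.
At r₁ the circular-orbit speed is v₁ = √(μ/r₁) = 9.816 km/s.
Transfer-orbit speed at r₁ (v² = μ(2/r − 1/a)): v_a = √[μ(2/r₁ − 1/a_t)] = 4.519 km/s.
First burn Δv₁ = |v_a − v₁| = 5.297 km/s.
Circular speed at r₂: v₂ = √(μ/r₂) = 28.509 km/s.
Transfer-orbit speed at r₂: v_p = √[μ(2/r₂ − 1/a_t)] = 38.121 km/s.
Second burn Δv₂ = |v₂ − v_p| = 9.612 km/s.
Δv = Δv₁ + Δv₂ = 5.297 + 9.612 = 14.91 km/s.

Δv = 14.91 km/s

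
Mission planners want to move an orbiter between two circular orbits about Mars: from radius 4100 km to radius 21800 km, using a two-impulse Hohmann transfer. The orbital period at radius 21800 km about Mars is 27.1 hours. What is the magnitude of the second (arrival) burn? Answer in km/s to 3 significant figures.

From Kepler's third law T² = 4π²r³/μ at r = 21800 km, T = 27.1 hours = 27.1 × 3600 s = 97560 s: μ = 4π²r³/T² = 42972.0 km³/s².
The Hohmann ellipse has a_t = (r₁ + r₂)/2 = 12950 km.
On the circular orbit at r = 21800 km, v_c = √(μ/r) = 1.404 km/s.
Transfer-orbit speed at the same r (vis-viva, a = a_t): v_t = √[μ(2/r − 1/a_t)] = 0.7900 km/s.
Δv₂ = |v_t − v_c| = |0.7900 − 1.404| = 0.6140 km/s.

Δv₂ = 0.614 km/s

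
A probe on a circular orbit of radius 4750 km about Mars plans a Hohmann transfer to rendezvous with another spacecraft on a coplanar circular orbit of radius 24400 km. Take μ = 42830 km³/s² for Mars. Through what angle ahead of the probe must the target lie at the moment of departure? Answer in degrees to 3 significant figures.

φ = 96.9°

The Hohmann ellipse has a_t = (r₁ + r₂)/2 = 14575 km.
The half-period of the transfer ellipse is t = π√(a_t³/μ) = 26710 s.
Target angular speed ω₂ = √(μ/r₂³) = 5.430×10^-5 rad/s.
Angle swept by the target during transfer: ω₂·t = 1.4504 rad = 83.10°.
The probe traverses 180° on the transfer ellipse, so the target must lead by 180° − 83.10° = 96.9°.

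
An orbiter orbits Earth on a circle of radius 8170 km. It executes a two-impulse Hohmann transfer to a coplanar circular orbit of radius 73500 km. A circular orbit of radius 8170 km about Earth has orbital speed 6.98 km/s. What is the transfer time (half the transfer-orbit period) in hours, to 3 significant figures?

From the circular-orbit relation v² = μ/r at r = 8170 km: μ = v²r = (6.98)² × 8170 = 3.98046×10^5 km³/s².
Transfer-ellipse semi-major axis a_t = (r₁ + r₂)/2 = (8170 + 73500)/2 = 40835 km.
Half the transfer-orbit period gives t = π√(a_t³/μ) = 41090 s.
Converting: 41090 s ÷ 3600 s/hour = 11.4 hours.

t = 11.4 hours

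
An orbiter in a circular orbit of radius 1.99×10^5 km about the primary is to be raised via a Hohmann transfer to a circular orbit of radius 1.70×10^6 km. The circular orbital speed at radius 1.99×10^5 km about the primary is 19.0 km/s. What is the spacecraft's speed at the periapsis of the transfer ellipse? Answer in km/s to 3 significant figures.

v = 25.4 km/s

From the circular-orbit relation v² = μ/r at r = 1.99×10^5 km: μ = v²r = (19.0)² × 1.99×10^5 = 7.18390×10^7 km³/s².
The Hohmann ellipse has a_t = (r₁ + r₂)/2 = 9.495×10^5 km.
The periapsis of the transfer ellipse is at r = 1.990×10^5 km.
Vis-viva: v = √[μ(2/r − 1/a_t)] = √[7.18390×10^7 × (2/1.990×10^5 − 1/9.495×10^5)] = 25.42 km/s.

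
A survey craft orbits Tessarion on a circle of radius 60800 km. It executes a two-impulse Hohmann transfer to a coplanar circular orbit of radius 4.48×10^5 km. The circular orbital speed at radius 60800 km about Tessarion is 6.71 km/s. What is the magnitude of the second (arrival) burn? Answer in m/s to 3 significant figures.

Δv₂ = 1260 m/s

From the circular-orbit relation v² = μ/r at r = 60800 km: μ = v²r = (6.71)² × 60800 = 2.73747×10^6 km³/s².
The Hohmann ellipse has a_t = (r₁ + r₂)/2 = 2.544×10^5 km.
On the circular orbit at r = 4.480×10^5 km, v_c = √(μ/r) = 2.47193 km/s.
Transfer-orbit speed at the same r (vis-viva, a = a_t): v_t = √[μ(2/r − 1/a_t)] = 1.20845 km/s.
Δv₂ = |v_t − v_c| = |1.20845 − 2.47193| = 1.263 km/s.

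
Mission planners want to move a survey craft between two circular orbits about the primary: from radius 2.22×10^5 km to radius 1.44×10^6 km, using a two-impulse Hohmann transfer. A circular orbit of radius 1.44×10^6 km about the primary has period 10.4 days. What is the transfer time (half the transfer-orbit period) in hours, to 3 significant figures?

t = 54.7 hours

From Kepler's third law T² = 4π²r³/μ at r = 1.44×10^6 km, T = 10.4 days = 10.4 × 86400 s = 8.9856×10^5 s: μ = 4π²r³/T² = 1.46000×10^8 km³/s².
The Hohmann ellipse has a_t = (r₁ + r₂)/2 = 8.310×10^5 km.
Half the transfer-orbit period gives t = π√(a_t³/μ) = 1.970×10^5 s.
Converting: 1.970×10^5 s ÷ 3600 s/hour = 54.7 hours.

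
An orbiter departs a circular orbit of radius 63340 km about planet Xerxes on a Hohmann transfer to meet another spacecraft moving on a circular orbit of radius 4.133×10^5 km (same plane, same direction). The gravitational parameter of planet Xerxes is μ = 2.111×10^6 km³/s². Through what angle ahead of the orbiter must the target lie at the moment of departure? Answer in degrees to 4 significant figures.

φ = 101.2°

Transfer-ellipse semi-major axis a_t = (r₁ + r₂)/2 = (63340 + 4.133×10^5)/2 = 2.3832×10^5 km.
Transfer time t = π√(a_t³/μ) = 2.5156×10^5 s.
The target's mean motion on its circular orbit is ω₂ = √(μ/r₂³) = 5.4682×10^-6 rad/s.
Angle swept by the target during transfer: ω₂·t = 1.3756 rad = 78.82°.
The orbiter traverses 180° on the transfer ellipse, so the target must lead by 180° − 78.82° = 101.2°.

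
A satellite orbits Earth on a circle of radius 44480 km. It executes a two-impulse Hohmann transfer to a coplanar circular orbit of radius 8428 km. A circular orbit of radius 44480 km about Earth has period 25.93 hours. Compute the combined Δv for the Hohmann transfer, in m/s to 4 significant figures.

Δv = 3345 m/s

From Kepler's third law T² = 4π²r³/μ at r = 44480 km, T = 25.93 hours = 25.93 × 3600 s = 93348 s: μ = 4π²r³/T² = 3.98698×10^5 km³/s².
Semi-major axis of the transfer orbit: a_t = (44480 + 8428)/2 = 26454 km.
Circular speed at r₁: v₁ = √(μ/r₁) = √(3.98698×10^5/44480) = 2.994 km/s.
Transfer-orbit speed at r₁ (v² = μ(2/r − 1/a)): v_a = √[μ(2/r₁ − 1/a_t)] = 1.690 km/s.
First burn Δv₁ = |v_a − v₁| = 1.304 km/s.
At r₂, v₂ = √(μ/r₂) = 6.878 km/s.
Transfer-orbit speed at r₂: v_p = √[μ(2/r₂ − 1/a_t)] = 8.919 km/s.
Second burn Δv₂ = |v₂ − v_p| = 2.041 km/s.
Δv = Δv₁ + Δv₂ = 1.304 + 2.041 = 3.345 km/s.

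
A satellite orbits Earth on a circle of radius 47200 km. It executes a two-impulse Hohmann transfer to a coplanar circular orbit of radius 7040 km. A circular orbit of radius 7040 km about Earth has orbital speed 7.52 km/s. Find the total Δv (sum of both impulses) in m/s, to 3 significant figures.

Δv = 3830 m/s

From the circular-orbit relation v² = μ/r at r = 7040 km: μ = v²r = (7.52)² × 7040 = 3.98115×10^5 km³/s².
Transfer-ellipse semi-major axis a_t = (r₁ + r₂)/2 = (47200 + 7040)/2 = 27120 km.
At r₁ the circular-orbit speed is v₁ = √(μ/r₁) = 2.9042 km/s.
Transfer-orbit speed at r₁ (vis-viva equation): v_a = √[μ(2/r₁ − 1/a_t)] = 1.4797 km/s.
First burn Δv₁ = |v_a − v₁| = 1.4245 km/s.
At r₂, v₂ = √(μ/r₂) = 7.5200 km/s.
Transfer-orbit speed at r₂: v_p = √[μ(2/r₂ − 1/a_t)] = 9.9207 km/s.
Second burn Δv₂ = |v₂ − v_p| = 2.4007 km/s.
Total Δv = Δv₁ + Δv₂ = 3.825 km/s.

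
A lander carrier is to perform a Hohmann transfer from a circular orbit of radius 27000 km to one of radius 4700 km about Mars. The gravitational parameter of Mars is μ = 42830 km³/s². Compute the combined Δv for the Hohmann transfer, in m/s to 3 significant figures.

Δv = 1490 m/s

The Hohmann ellipse has a_t = (r₁ + r₂)/2 = 15850 km.
At r₁ the circular-orbit speed is v₁ = √(μ/r₁) = 1.25948 km/s.
On the transfer ellipse at r₁, v² = μ(2/r − 1/a) gives v_a = √[μ(2/r₁ − 1/a_t)] = 0.685846 km/s.
First burn Δv₁ = |v_a − v₁| = 0.5736 km/s.
Circular speed at r₂: v₂ = √(μ/r₂) = 3.01874 km/s.
Transfer-orbit speed at r₂: v_p = √[μ(2/r₂ − 1/a_t)] = 3.93996 km/s.
Second burn Δv₂ = |v₂ − v_p| = 0.9212 km/s.
Total Δv = Δv₁ + Δv₂ = 1.495 km/s.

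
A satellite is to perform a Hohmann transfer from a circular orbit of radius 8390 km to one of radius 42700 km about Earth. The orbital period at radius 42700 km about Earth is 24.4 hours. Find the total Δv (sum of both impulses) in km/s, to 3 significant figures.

From Kepler's third law T² = 4π²r³/μ at r = 42700 km, T = 24.4 hours = 24.4 × 3600 s = 87840 s: μ = 4π²r³/T² = 3.98344×10^5 km³/s².
Transfer-ellipse semi-major axis a_t = (r₁ + r₂)/2 = (8390 + 42700)/2 = 25545 km.
At r₁ the circular-orbit speed is v₁ = √(μ/r₁) = 6.8905 km/s.
Transfer-orbit speed at r₁ (v² = μ(2/r − 1/a)): v_p = √[μ(2/r₁ − 1/a_t)] = 8.9086 km/s.
First burn Δv₁ = |v_p − v₁| = 2.018 km/s.
Circular speed at r₂: v₂ = √(μ/r₂) = 3.054 km/s.
Transfer-orbit speed at r₂: v_a = √[μ(2/r₂ − 1/a_t)] = 1.750 km/s.
Second burn Δv₂ = |v₂ − v_a| = 1.304 km/s.
Δv = Δv₁ + Δv₂ = 2.018 + 1.304 = 3.322 km/s.

Δv = 3.32 km/s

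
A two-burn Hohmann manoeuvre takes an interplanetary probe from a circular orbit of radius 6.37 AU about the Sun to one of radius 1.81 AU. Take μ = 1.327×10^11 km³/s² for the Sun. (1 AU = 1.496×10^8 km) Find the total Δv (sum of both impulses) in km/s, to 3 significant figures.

In km: r₁ = 6.37 × 1.496×10^8 = 9.52952×10^8 km; r₂ = 1.81 × 1.496×10^8 = 2.70776×10^8 km.
Semi-major axis of the transfer orbit: a_t = (9.52952×10^8 + 2.70776×10^8)/2 = 6.11864×10^8 km.
Circular speed at r₁: v₁ = √(μ/r₁) = √(1.327×10^11/9.52952×10^8) = 11.80 km/s.
On the transfer ellipse at r₁, v² = μ(2/r − 1/a) gives v_a = √[μ(2/r₁ − 1/a_t)] = 7.850 km/s.
First burn Δv₁ = |v_a − v₁| = 3.950 km/s.
Circular speed at r₂: v₂ = √(μ/r₂) = 22.14 km/s.
Transfer-orbit speed at r₂: v_p = √[μ(2/r₂ − 1/a_t)] = 27.63 km/s.
Second burn Δv₂ = |v₂ − v_p| = 5.490 km/s.
Δv = Δv₁ + Δv₂ = 3.950 + 5.490 = 9.440 km/s.

Δv = 9.44 km/s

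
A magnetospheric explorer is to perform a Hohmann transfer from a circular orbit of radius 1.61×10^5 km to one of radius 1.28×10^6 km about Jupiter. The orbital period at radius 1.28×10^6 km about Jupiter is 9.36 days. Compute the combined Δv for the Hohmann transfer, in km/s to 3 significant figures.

Δv = 14.6 km/s

From Kepler's third law T² = 4π²r³/μ at r = 1.28×10^6 km, T = 9.36 days = 9.36 × 86400 s = 8.08704×10^5 s: μ = 4π²r³/T² = 1.26593×10^8 km³/s².
Semi-major axis of the transfer orbit: a_t = (1.610×10^5 + 1.280×10^6)/2 = 7.205×10^5 km.
Circular speed at r₁: v₁ = √(μ/r₁) = √(1.26593×10^8/1.610×10^5) = 28.041 km/s.
Transfer-orbit speed at r₁ (vis-viva equation): v_p = √[μ(2/r₁ − 1/a_t)] = 37.375 km/s.
First burn Δv₁ = |v_p − v₁| = 9.334 km/s.
Circular speed at r₂: v₂ = √(μ/r₂) = 9.945 km/s.
Transfer-orbit speed at r₂: v_a = √[μ(2/r₂ − 1/a_t)] = 4.701 km/s.
Second burn Δv₂ = |v₂ − v_a| = 5.244 km/s.
Δv = Δv₁ + Δv₂ = 9.334 + 5.244 = 14.58 km/s.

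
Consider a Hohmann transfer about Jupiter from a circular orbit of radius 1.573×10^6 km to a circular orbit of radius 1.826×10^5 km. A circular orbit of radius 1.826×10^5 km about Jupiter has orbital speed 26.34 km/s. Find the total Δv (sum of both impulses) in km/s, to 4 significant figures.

Δv = 13.80 km/s

From the circular-orbit relation v² = μ/r at r = 1.826×10^5 km: μ = v²r = (26.34)² × 1.826×10^5 = 1.26687×10^8 km³/s².
The Hohmann ellipse has a_t = (r₁ + r₂)/2 = 8.778×10^5 km.
At r₁ the circular-orbit speed is v₁ = √(μ/r₁) = 8.974 km/s.
On the transfer ellipse at r₁, vis-viva equation gives v_a = √[μ(2/r₁ − 1/a_t)] = 4.093 km/s.
First burn Δv₁ = |v_a − v₁| = 4.881 km/s.
At r₂, v₂ = √(μ/r₂) = 26.34 km/s.
Transfer-orbit speed at r₂: v_p = √[μ(2/r₂ − 1/a_t)] = 35.26 km/s.
Second burn Δv₂ = |v₂ − v_p| = 8.920 km/s.
Total Δv = Δv₁ + Δv₂ = 13.80 km/s.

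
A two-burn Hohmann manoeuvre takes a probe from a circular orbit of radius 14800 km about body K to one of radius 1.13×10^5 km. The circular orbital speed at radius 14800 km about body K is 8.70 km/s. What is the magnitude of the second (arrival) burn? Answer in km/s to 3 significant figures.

Δv₂ = 1.63 km/s

From the circular-orbit relation v² = μ/r at r = 14800 km: μ = v²r = (8.70)² × 14800 = 1.12021×10^6 km³/s².
Transfer-ellipse semi-major axis a_t = (r₁ + r₂)/2 = (14800 + 1.130×10^5)/2 = 63900 km.
On the circular orbit at r = 1.130×10^5 km, v_c = √(μ/r) = 3.1486 km/s.
Transfer-orbit speed at the same r (vis-viva, a = a_t): v_t = √[μ(2/r − 1/a_t)] = 1.5153 km/s.
Δv₂ = |v_t − v_c| = |1.5153 − 3.1486| = 1.633 km/s.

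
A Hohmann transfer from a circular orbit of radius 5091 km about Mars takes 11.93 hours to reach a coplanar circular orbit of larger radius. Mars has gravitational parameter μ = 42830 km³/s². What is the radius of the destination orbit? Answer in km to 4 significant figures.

Transfer time t = 11.93 hours = 42948 s, and t = π√(a_t³/μ).
So a_t = (μ t²/π²)^(1/3) = (42830 × (42948)² / π²)^(1/3) = 20004 km.
Since a_t = (r₁ + r₂)/2, r₂ = 2a_t − r₁ = 2×20004 − 5091 = 34917 km.

r₂ = 34920 km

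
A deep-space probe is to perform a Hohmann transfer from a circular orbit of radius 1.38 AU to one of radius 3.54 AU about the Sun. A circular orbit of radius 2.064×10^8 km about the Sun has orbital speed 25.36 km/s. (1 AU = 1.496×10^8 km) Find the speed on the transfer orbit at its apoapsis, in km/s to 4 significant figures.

v = 11.86 km/s

From the circular-orbit relation v² = μ/r at r = 2.064×10^8 km: μ = v²r = (25.36)² × 2.064×10^8 = 1.32742×10^11 km³/s².
In km: r₁ = 1.38 × 1.496×10^8 = 2.06448×10^8 km; r₂ = 3.54 × 1.496×10^8 = 5.29584×10^8 km.
Transfer-ellipse semi-major axis a_t = (r₁ + r₂)/2 = (2.06448×10^8 + 5.29584×10^8)/2 = 3.68016×10^8 km.
The apoapsis of the transfer ellipse is at r = 5.29584×10^8 km.
From the vis-viva equation, v = √[μ(2/r − 1/a_t)] = 11.86 km/s.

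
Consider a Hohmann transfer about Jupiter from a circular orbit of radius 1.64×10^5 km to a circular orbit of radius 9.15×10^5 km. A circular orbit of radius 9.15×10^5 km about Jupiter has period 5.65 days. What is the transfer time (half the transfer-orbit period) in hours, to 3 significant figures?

From Kepler's third law T² = 4π²r³/μ at r = 9.15×10^5 km, T = 5.65 days = 5.65 × 86400 s = 4.8816×10^5 s: μ = 4π²r³/T² = 1.26911×10^8 km³/s².
Semi-major axis of the transfer orbit: a_t = (1.640×10^5 + 9.150×10^5)/2 = 5.395×10^5 km.
By Kepler's third law the transfer-orbit period is T = 2π√(a_t³/μ), so t = T/2 = 1.105×10^5 s.
Converting: 1.105×10^5 s ÷ 3600 s/hour = 30.7 hours.

t = 30.7 hours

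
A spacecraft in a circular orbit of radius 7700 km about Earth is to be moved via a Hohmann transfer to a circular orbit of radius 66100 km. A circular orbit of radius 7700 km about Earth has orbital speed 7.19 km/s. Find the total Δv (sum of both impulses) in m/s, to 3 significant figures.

From the circular-orbit relation v² = μ/r at r = 7700 km: μ = v²r = (7.19)² × 7700 = 3.98060×10^5 km³/s².
Transfer-ellipse semi-major axis a_t = (r₁ + r₂)/2 = (7700 + 66100)/2 = 36900 km.
Circular speed at r₁: v₁ = √(μ/r₁) = √(3.98060×10^5/7700) = 7.190 km/s.
Transfer-orbit speed at r₁ (vis-viva): v_p = √[μ(2/r₁ − 1/a_t)] = 9.623 km/s.
First burn Δv₁ = |v_p − v₁| = 2.433 km/s.
At r₂, v₂ = √(μ/r₂) = 2.454 km/s.
Transfer-orbit speed at r₂: v_a = √[μ(2/r₂ − 1/a_t)] = 1.121 km/s.
Second burn Δv₂ = |v₂ − v_a| = 1.333 km/s.
Δv = Δv₁ + Δv₂ = 2.433 + 1.333 = 3.766 km/s.

Δv = 3770 m/s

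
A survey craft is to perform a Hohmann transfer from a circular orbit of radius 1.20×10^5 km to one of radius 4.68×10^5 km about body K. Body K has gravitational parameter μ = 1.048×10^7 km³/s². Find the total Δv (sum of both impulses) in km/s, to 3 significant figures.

Δv = 4.15 km/s

The Hohmann ellipse has a_t = (r₁ + r₂)/2 = 2.940×10^5 km.
Circular speed at r₁: v₁ = √(μ/r₁) = √(1.048×10^7/1.200×10^5) = 9.345 km/s.
On the transfer ellipse at r₁, vis-viva equation gives v_p = √[μ(2/r₁ − 1/a_t)] = 11.79 km/s.
First burn Δv₁ = |v_p − v₁| = 2.445 km/s.
Circular speed at r₂: v₂ = √(μ/r₂) = 4.732 km/s.
Transfer-orbit speed at r₂: v_a = √[μ(2/r₂ − 1/a_t)] = 3.023 km/s.
Second burn Δv₂ = |v₂ − v_a| = 1.709 km/s.
Δv = Δv₁ + Δv₂ = 2.445 + 1.709 = 4.154 km/s.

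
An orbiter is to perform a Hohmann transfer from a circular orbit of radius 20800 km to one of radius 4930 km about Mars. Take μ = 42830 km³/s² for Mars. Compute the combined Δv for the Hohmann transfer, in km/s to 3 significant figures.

Δv = 1.35 km/s

The Hohmann ellipse has a_t = (r₁ + r₂)/2 = 12865 km.
At r₁ the circular-orbit speed is v₁ = √(μ/r₁) = 1.435 km/s.
Transfer-orbit speed at r₁ (vis-viva equation): v_a = √[μ(2/r₁ − 1/a_t)] = 0.8883 km/s.
First burn Δv₁ = |v_a − v₁| = 0.5467 km/s.
Circular speed at r₂: v₂ = √(μ/r₂) = 2.9475 km/s.
Transfer-orbit speed at r₂: v_p = √[μ(2/r₂ − 1/a_t)] = 3.7478 km/s.
Second burn Δv₂ = |v₂ − v_p| = 0.8003 km/s.
Δv = Δv₁ + Δv₂ = 0.5467 + 0.8003 = 1.347 km/s.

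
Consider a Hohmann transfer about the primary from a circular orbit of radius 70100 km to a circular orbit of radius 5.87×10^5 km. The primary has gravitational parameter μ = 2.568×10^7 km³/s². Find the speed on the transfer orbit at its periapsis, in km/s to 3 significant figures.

v = 25.6 km/s

Semi-major axis of the transfer orbit: a_t = (70100 + 5.870×10^5)/2 = 3.2855×10^5 km.
The periapsis of the transfer ellipse is at r = 70100 km.
Applying v² = μ(2/r − 1/a_t): v = 25.58 km/s.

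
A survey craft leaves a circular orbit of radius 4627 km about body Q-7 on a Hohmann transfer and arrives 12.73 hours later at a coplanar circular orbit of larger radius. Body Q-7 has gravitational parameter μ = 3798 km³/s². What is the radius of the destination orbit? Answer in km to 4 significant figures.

Transfer time t = 12.73 hours = 45828 s, and t = π√(a_t³/μ).
So a_t = (μ t²/π²)^(1/3) = (3798 × (45828)² / π²)^(1/3) = 9314.8 km.
Since a_t = (r₁ + r₂)/2, r₂ = 2a_t − r₁ = 2×9314.8 − 4627 = 14002.6 km.

r₂ = 14000 km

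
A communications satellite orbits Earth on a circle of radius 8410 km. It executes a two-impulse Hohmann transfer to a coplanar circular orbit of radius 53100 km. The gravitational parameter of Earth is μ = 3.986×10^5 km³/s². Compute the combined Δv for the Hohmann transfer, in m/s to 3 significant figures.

Semi-major axis of the transfer orbit: a_t = (8410 + 53100)/2 = 30755 km.
At r₁ the circular-orbit speed is v₁ = √(μ/r₁) = 6.884 km/s.
Transfer-orbit speed at r₁ (v² = μ(2/r − 1/a)): v_p = √[μ(2/r₁ − 1/a_t)] = 9.046 km/s.
First burn Δv₁ = |v_p − v₁| = 2.162 km/s.
At r₂, v₂ = √(μ/r₂) = 2.740 km/s.
Transfer-orbit speed at r₂: v_a = √[μ(2/r₂ − 1/a_t)] = 1.433 km/s.
Second burn Δv₂ = |v₂ − v_a| = 1.307 km/s.
Total Δv = Δv₁ + Δv₂ = 3.469 km/s.

Δv = 3470 m/s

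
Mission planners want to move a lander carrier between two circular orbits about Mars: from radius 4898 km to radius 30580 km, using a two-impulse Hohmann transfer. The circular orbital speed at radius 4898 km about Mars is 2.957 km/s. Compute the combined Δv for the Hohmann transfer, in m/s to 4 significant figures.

Δv = 1487 m/s

From the circular-orbit relation v² = μ/r at r = 4898 km: μ = v²r = (2.957)² × 4898 = 42827.4 km³/s².
Semi-major axis of the transfer orbit: a_t = (4898 + 30580)/2 = 17739 km.
At r₁ the circular-orbit speed is v₁ = √(μ/r₁) = 2.9570 km/s.
Transfer-orbit speed at r₁ (vis-viva): v_p = √[μ(2/r₁ − 1/a_t)] = 3.8824 km/s.
First burn Δv₁ = |v_p − v₁| = 0.9254 km/s.
Circular speed at r₂: v₂ = √(μ/r₂) = 1.18343 km/s.
Transfer-orbit speed at r₂: v_a = √[μ(2/r₂ − 1/a_t)] = 0.621852 km/s.
Second burn Δv₂ = |v₂ − v_a| = 0.5616 km/s.
Δv = Δv₁ + Δv₂ = 0.9254 + 0.5616 = 1.487 km/s.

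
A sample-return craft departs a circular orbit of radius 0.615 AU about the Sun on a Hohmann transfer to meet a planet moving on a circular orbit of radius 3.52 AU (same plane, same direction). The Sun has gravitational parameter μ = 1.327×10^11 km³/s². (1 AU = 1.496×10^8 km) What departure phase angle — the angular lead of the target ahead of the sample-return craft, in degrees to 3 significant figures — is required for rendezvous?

φ = 99.0°

In km: r₁ = 0.615 × 1.496×10^8 = 9.2004×10^7 km; r₂ = 3.52 × 1.496×10^8 = 5.26592×10^8 km.
The Hohmann ellipse has a_t = (r₁ + r₂)/2 = 3.09298×10^8 km.
The half-period of the transfer ellipse is t = π√(a_t³/μ) = 4.6912×10^7 s.
Target angular speed ω₂ = √(μ/r₂³) = 3.0146×10^-8 rad/s.
Angle swept by the target during transfer: ω₂·t = 1.4142 rad = 81.03°.
Arrival is 180° from departure on the ellipse, so φ = 180° − 81.03° = 99.0°.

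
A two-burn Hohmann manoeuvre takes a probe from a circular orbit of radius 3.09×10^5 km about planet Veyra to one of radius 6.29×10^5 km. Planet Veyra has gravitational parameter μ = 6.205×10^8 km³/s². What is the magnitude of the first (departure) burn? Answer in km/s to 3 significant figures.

Δv₁ = 7.08 km/s

The Hohmann ellipse has a_t = (r₁ + r₂)/2 = 4.690×10^5 km.
On the circular orbit at r = 3.090×10^5 km, v_c = √(μ/r) = 44.812 km/s.
Vis-viva on the transfer ellipse at r = 3.090×10^5 km gives v_t = √[μ(2/r − 1/a_t)] = 51.896 km/s.
Δv₁ = |v_t − v_c| = |51.896 − 44.812| = 7.084 km/s.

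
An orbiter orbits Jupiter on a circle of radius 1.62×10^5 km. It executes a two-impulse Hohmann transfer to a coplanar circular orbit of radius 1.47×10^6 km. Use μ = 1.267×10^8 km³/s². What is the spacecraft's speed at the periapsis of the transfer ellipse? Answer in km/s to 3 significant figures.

v = 37.5 km/s

The Hohmann ellipse has a_t = (r₁ + r₂)/2 = 8.160×10^5 km.
The periapsis of the transfer ellipse is at r = 1.620×10^5 km.
Vis-viva: v = √[μ(2/r − 1/a_t)] = √[1.267×10^8 × (2/1.620×10^5 − 1/8.160×10^5)] = 37.54 km/s.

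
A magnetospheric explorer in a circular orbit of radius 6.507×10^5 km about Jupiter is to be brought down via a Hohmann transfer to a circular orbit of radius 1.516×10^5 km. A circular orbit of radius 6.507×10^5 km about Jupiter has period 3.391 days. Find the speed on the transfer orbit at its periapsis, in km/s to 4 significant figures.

v = 36.82 km/s

From Kepler's third law T² = 4π²r³/μ at r = 6.507×10^5 km, T = 3.391 days = 3.391 × 86400 s = 2.929824×10^5 s: μ = 4π²r³/T² = 1.26712×10^8 km³/s².
Semi-major axis of the transfer orbit: a_t = (6.507×10^5 + 1.516×10^5)/2 = 4.0115×10^5 km.
The periapsis of the transfer ellipse is at r = 1.516×10^5 km.
Applying v² = μ(2/r − 1/a_t): v = 36.82 km/s.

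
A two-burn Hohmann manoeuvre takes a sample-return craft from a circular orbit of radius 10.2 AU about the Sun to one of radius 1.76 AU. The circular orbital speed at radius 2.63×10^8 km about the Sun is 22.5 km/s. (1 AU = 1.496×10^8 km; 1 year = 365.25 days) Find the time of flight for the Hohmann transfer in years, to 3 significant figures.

From the circular-orbit relation v² = μ/r at r = 2.63×10^8 km: μ = v²r = (22.5)² × 2.63×10^8 = 1.33144×10^11 km³/s².
In km: r₁ = 10.2 × 1.496×10^8 = 1.52592×10^9 km; r₂ = 1.76 × 1.496×10^8 = 2.63296×10^8 km.
The Hohmann ellipse has a_t = (r₁ + r₂)/2 = 8.94608×10^8 km.
Transfer time t = π√(a_t³/μ) = π√((8.94608×10^8)³ / 1.33144×10^11) = 2.304×10^8 s.
Converting: 2.304×10^8 s ÷ 3.15576×10^7 s/year (365.25 × 86400) = 7.30 years.

t = 7.30 years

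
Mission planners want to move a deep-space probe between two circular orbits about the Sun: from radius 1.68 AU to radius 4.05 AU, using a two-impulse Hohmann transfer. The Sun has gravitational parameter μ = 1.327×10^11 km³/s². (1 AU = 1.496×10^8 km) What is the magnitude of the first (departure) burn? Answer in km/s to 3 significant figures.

In km: r₁ = 1.68 × 1.496×10^8 = 2.51328×10^8 km; r₂ = 4.05 × 1.496×10^8 = 6.0588×10^8 km.
The Hohmann ellipse has a_t = (r₁ + r₂)/2 = 4.28604×10^8 km.
On the circular orbit at r = 2.51328×10^8 km, v_c = √(μ/r) = 22.978 km/s.
Transfer-orbit speed at the same r (vis-viva, a = a_t): v_t = √[μ(2/r − 1/a_t)] = 27.320 km/s.
Δv₁ = |v_t − v_c| = |27.320 − 22.978| = 4.342 km/s.

Δv₁ = 4.34 km/s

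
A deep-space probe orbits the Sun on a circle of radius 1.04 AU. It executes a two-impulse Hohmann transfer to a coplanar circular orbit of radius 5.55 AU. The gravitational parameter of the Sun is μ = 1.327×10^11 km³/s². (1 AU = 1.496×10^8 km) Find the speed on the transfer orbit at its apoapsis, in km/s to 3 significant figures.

v = 7.10 km/s

In km: r₁ = 1.04 × 1.496×10^8 = 1.55584×10^8 km; r₂ = 5.55 × 1.496×10^8 = 8.3028×10^8 km.
The Hohmann ellipse has a_t = (r₁ + r₂)/2 = 4.92932×10^8 km.
The apoapsis of the transfer ellipse is at r = 8.3028×10^8 km.
Applying v² = μ(2/r − 1/a_t): v = 7.103 km/s.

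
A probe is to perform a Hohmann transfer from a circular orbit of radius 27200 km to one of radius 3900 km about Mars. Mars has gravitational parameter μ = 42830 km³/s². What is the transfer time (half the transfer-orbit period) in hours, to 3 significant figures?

Semi-major axis of the transfer orbit: a_t = (27200 + 3900)/2 = 15550 km.
Transfer time t = π√(a_t³/μ) = π√((15550)³ / 42830) = 29440 s.
Converting: 29440 s ÷ 3600 s/hour = 8.18 hours.

t = 8.18 hours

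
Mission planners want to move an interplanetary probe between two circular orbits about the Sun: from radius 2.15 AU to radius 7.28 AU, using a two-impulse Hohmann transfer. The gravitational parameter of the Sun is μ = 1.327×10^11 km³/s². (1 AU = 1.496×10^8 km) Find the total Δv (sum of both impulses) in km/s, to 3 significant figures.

In km: r₁ = 2.15 × 1.496×10^8 = 3.2164×10^8 km; r₂ = 7.28 × 1.496×10^8 = 1.089088×10^9 km.
Semi-major axis of the transfer orbit: a_t = (3.2164×10^8 + 1.089088×10^9)/2 = 7.05364×10^8 km.
At r₁ the circular-orbit speed is v₁ = √(μ/r₁) = 20.3119 km/s.
On the transfer ellipse at r₁, vis-viva equation gives v_p = √[μ(2/r₁ − 1/a_t)] = 25.2392 km/s.
First burn Δv₁ = |v_p − v₁| = 4.9273 km/s.
At r₂, v₂ = √(μ/r₂) = 11.03835 km/s.
Transfer-orbit speed at r₂: v_a = √[μ(2/r₂ − 1/a_t)] = 7.453879 km/s.
Second burn Δv₂ = |v₂ − v_a| = 3.5845 km/s.
Δv = Δv₁ + Δv₂ = 4.9273 + 3.5845 = 8.512 km/s.

Δv = 8.51 km/s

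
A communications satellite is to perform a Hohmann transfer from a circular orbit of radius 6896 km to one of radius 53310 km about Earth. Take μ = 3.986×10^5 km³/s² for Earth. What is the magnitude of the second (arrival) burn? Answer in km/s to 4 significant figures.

Δv₂ = 1.426 km/s

Transfer-ellipse semi-major axis a_t = (r₁ + r₂)/2 = (6896 + 53310)/2 = 30103 km.
On the circular orbit at r = 53310 km, v_c = √(μ/r) = 2.7344 km/s.
Vis-viva on the transfer ellipse at r = 53310 km gives v_t = √[μ(2/r − 1/a_t)] = 1.3088 km/s.
Δv₂ = |v_t − v_c| = |1.3088 − 2.7344| = 1.426 km/s.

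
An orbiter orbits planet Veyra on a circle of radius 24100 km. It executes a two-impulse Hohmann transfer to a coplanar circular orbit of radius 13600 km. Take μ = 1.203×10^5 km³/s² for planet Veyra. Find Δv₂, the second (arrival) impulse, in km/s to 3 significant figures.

Δv₂ = 0.389 km/s

Semi-major axis of the transfer orbit: a_t = (24100 + 13600)/2 = 18850 km.
On the circular orbit at r = 13600 km, v_c = √(μ/r) = 2.97415 km/s.
Vis-viva on the transfer ellipse at r = 13600 km gives v_t = √[μ(2/r − 1/a_t)] = 3.36292 km/s.
Δv₂ = |v_t − v_c| = |3.36292 − 2.97415| = 0.3888 km/s.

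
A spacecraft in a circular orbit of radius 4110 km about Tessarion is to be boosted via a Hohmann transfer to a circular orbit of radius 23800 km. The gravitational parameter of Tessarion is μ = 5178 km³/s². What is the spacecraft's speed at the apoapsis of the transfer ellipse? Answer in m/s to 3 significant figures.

v = 253 m/s

Semi-major axis of the transfer orbit: a_t = (4110 + 23800)/2 = 13955 km.
At apoapsis, r = 23800 km.
Applying v² = μ(2/r − 1/a_t): v = 0.2531 km/s.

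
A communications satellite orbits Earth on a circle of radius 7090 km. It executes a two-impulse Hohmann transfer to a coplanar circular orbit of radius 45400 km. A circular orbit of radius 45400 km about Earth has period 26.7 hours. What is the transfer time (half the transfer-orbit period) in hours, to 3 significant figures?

t = 5.87 hours

From Kepler's third law T² = 4π²r³/μ at r = 45400 km, T = 26.7 hours = 26.7 × 3600 s = 96120 s: μ = 4π²r³/T² = 3.99852×10^5 km³/s².
Transfer-ellipse semi-major axis a_t = (r₁ + r₂)/2 = (7090 + 45400)/2 = 26245 km.
By Kepler's third law the transfer-orbit period is T = 2π√(a_t³/μ), so t = T/2 = 21120 s.
Converting: 21120 s ÷ 3600 s/hour = 5.87 hours.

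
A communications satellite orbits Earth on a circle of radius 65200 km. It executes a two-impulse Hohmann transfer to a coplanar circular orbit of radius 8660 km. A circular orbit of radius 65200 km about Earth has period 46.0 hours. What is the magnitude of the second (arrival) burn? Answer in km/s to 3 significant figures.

From Kepler's third law T² = 4π²r³/μ at r = 65200 km, T = 46.0 hours = 46.0 × 3600 s = 1.656×10^5 s: μ = 4π²r³/T² = 3.99008×10^5 km³/s².
Transfer-ellipse semi-major axis a_t = (r₁ + r₂)/2 = (65200 + 8660)/2 = 36930 km.
On the circular orbit at r = 8660 km, v_c = √(μ/r) = 6.788 km/s.
Vis-viva on the transfer ellipse at r = 8660 km gives v_t = √[μ(2/r − 1/a_t)] = 9.019 km/s.
Δv₂ = |v_t − v_c| = |9.019 − 6.788| = 2.231 km/s.

Δv₂ = 2.23 km/s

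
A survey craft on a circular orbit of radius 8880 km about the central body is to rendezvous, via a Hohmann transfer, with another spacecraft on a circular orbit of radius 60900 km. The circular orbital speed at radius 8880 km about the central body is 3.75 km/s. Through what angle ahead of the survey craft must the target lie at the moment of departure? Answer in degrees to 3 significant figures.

From the circular-orbit relation v² = μ/r at r = 8880 km: μ = v²r = (3.75)² × 8880 = 1.24875×10^5 km³/s².
Transfer-ellipse semi-major axis a_t = (r₁ + r₂)/2 = (8880 + 60900)/2 = 34890 km.
The half-period of the transfer ellipse is t = π√(a_t³/μ) = 57938 s.
Target angular speed ω₂ = √(μ/r₂³) = 2.3513×10^-5 rad/s.
Angle swept by the target during transfer: ω₂·t = 1.3623 rad = 78.05°.
Arrival is 180° from departure on the ellipse, so φ = 180° − 78.05° = 102°.

φ = 102°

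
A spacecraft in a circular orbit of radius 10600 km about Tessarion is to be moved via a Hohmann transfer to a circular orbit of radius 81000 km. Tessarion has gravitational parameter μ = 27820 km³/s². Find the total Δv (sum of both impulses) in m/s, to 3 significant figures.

Δv = 839 m/s

Semi-major axis of the transfer orbit: a_t = (10600 + 81000)/2 = 45800 km.
Circular speed at r₁: v₁ = √(μ/r₁) = √(27820/10600) = 1.6200 km/s.
On the transfer ellipse at r₁, vis-viva gives v_p = √[μ(2/r₁ − 1/a_t)] = 2.1544 km/s.
First burn Δv₁ = |v_p − v₁| = 0.5344 km/s.
At r₂, v₂ = √(μ/r₂) = 0.58605 km/s.
Transfer-orbit speed at r₂: v_a = √[μ(2/r₂ − 1/a_t)] = 0.28194 km/s.
Second burn Δv₂ = |v₂ − v_a| = 0.3041 km/s.
Δv = Δv₁ + Δv₂ = 0.5344 + 0.3041 = 0.8385 km/s.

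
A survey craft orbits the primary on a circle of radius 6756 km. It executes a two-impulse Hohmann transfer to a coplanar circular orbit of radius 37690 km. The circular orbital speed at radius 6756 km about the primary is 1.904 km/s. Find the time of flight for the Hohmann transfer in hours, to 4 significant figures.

t = 18.47 hours

From the circular-orbit relation v² = μ/r at r = 6756 km: μ = v²r = (1.904)² × 6756 = 24492.0 km³/s².
Transfer-ellipse semi-major axis a_t = (r₁ + r₂)/2 = (6756 + 37690)/2 = 22223 km.
By Kepler's third law the transfer-orbit period is T = 2π√(a_t³/μ), so t = T/2 = 66500 s.
Converting: 66500 s ÷ 3600 s/hour = 18.47 hours.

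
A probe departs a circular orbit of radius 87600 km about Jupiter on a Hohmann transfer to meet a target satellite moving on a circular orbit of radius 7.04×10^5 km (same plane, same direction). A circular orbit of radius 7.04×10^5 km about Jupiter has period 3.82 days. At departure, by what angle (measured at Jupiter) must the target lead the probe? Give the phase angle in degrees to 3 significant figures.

φ = 104°

From Kepler's third law T² = 4π²r³/μ at r = 7.04×10^5 km, T = 3.82 days = 3.82 × 86400 s = 3.30048×10^5 s: μ = 4π²r³/T² = 1.26451×10^8 km³/s².
The Hohmann ellipse has a_t = (r₁ + r₂)/2 = 3.958×10^5 km.
Transfer time t = π√(a_t³/μ) = 69566.8 s.
The target's mean motion on its circular orbit is ω₂ = √(μ/r₂³) = 1.90372×10^-5 rad/s.
Angle swept by the target during transfer: ω₂·t = 1.3244 rad = 75.88°.
Arrival is 180° from departure on the ellipse, so φ = 180° − 75.88° = 104°.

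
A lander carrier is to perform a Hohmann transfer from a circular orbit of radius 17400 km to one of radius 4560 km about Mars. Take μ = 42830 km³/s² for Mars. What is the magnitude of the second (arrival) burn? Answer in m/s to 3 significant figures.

Transfer-ellipse semi-major axis a_t = (r₁ + r₂)/2 = (17400 + 4560)/2 = 10980 km.
Circular speed at r = 4560 km: v_c = √(μ/r) = 3.0647 km/s.
Vis-viva on the transfer ellipse at r = 4560 km gives v_t = √[μ(2/r − 1/a_t)] = 3.8580 km/s.
Δv₂ = |v_t − v_c| = |3.8580 − 3.0647| = 0.7933 km/s.

Δv₂ = 793 m/s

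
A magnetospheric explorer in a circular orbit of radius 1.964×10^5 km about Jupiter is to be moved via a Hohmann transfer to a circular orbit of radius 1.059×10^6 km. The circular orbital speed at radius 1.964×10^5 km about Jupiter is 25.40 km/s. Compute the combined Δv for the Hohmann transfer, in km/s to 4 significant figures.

Δv = 12.41 km/s

From the circular-orbit relation v² = μ/r at r = 1.964×10^5 km: μ = v²r = (25.40)² × 1.964×10^5 = 1.26709×10^8 km³/s².
Semi-major axis of the transfer orbit: a_t = (1.964×10^5 + 1.059×10^6)/2 = 6.277×10^5 km.
Circular speed at r₁: v₁ = √(μ/r₁) = √(1.26709×10^8/1.964×10^5) = 25.400 km/s.
On the transfer ellipse at r₁, vis-viva gives v_p = √[μ(2/r₁ − 1/a_t)] = 32.992 km/s.
First burn Δv₁ = |v_p − v₁| = 7.592 km/s.
At r₂, v₂ = √(μ/r₂) = 10.9385 km/s.
Transfer-orbit speed at r₂: v_a = √[μ(2/r₂ − 1/a_t)] = 6.11859 km/s.
Second burn Δv₂ = |v₂ − v_a| = 4.820 km/s.
Δv = Δv₁ + Δv₂ = 7.592 + 4.820 = 12.41 km/s.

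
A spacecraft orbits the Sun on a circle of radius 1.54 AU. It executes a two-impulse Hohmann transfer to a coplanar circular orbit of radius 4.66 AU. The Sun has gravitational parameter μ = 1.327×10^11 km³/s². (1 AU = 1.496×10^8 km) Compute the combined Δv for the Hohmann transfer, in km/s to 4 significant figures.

Δv = 9.498 km/s

In km: r₁ = 1.54 × 1.496×10^8 = 2.30384×10^8 km; r₂ = 4.66 × 1.496×10^8 = 6.97136×10^8 km.
The Hohmann ellipse has a_t = (r₁ + r₂)/2 = 4.6376×10^8 km.
At r₁ the circular-orbit speed is v₁ = √(μ/r₁) = 23.9999 km/s.
On the transfer ellipse at r₁, v² = μ(2/r − 1/a) gives v_p = √[μ(2/r₁ − 1/a_t)] = 29.4253 km/s.
First burn Δv₁ = |v_p − v₁| = 5.4254 km/s.
At r₂, v₂ = √(μ/r₂) = 13.79675 km/s.
Transfer-orbit speed at r₂: v_a = √[μ(2/r₂ − 1/a_t)] = 9.724252 km/s.
Second burn Δv₂ = |v₂ − v_a| = 4.0725 km/s.
Δv = Δv₁ + Δv₂ = 5.4254 + 4.0725 = 9.498 km/s.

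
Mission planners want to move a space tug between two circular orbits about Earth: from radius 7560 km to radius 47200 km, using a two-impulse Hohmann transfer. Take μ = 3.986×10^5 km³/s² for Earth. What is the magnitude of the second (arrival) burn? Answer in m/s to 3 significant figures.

Δv₂ = 1380 m/s

Semi-major axis of the transfer orbit: a_t = (7560 + 47200)/2 = 27380 km.
Circular speed at r = 47200 km: v_c = √(μ/r) = 2.906 km/s.
Vis-viva on the transfer ellipse at r = 47200 km gives v_t = √[μ(2/r − 1/a_t)] = 1.527 km/s.
Δv₂ = |v_t − v_c| = |1.527 − 2.906| = 1.379 km/s.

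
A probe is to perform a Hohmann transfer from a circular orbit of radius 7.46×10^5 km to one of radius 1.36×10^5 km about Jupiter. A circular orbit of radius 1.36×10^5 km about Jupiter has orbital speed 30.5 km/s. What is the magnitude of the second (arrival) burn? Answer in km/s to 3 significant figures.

From the circular-orbit relation v² = μ/r at r = 1.36×10^5 km: μ = v²r = (30.5)² × 1.36×10^5 = 1.26514×10^8 km³/s².
Transfer-ellipse semi-major axis a_t = (r₁ + r₂)/2 = (7.460×10^5 + 1.360×10^5)/2 = 4.410×10^5 km.
Circular speed at r = 1.360×10^5 km: v_c = √(μ/r) = 30.500 km/s.
Transfer-orbit speed at the same r (vis-viva, a = a_t): v_t = √[μ(2/r − 1/a_t)] = 39.669 km/s.
Δv₂ = |v_t − v_c| = |39.669 − 30.500| = 9.169 km/s.

Δv₂ = 9.17 km/s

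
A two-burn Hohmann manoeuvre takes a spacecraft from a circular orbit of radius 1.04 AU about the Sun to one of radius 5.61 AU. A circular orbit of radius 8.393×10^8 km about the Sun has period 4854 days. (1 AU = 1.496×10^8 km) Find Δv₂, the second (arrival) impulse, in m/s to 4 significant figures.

From Kepler's third law T² = 4π²r³/μ at r = 8.393×10^8 km, T = 4854 days = 4854 × 86400 s = 4.193856×10^8 s: μ = 4π²r³/T² = 1.32704×10^11 km³/s².
In km: r₁ = 1.04 × 1.496×10^8 = 1.55584×10^8 km; r₂ = 5.61 × 1.496×10^8 = 8.39256×10^8 km.
Semi-major axis of the transfer orbit: a_t = (1.55584×10^8 + 8.39256×10^8)/2 = 4.9742×10^8 km.
On the circular orbit at r = 8.39256×10^8 km, v_c = √(μ/r) = 12.575 km/s.
Vis-viva on the transfer ellipse at r = 8.39256×10^8 km gives v_t = √[μ(2/r − 1/a_t)] = 7.0326 km/s.
Δv₂ = |v_t − v_c| = |7.0326 − 12.575| = 5.542 km/s.

Δv₂ = 5542 m/s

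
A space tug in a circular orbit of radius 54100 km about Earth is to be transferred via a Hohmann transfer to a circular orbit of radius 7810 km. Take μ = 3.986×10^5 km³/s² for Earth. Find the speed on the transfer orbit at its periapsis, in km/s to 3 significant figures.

Transfer-ellipse semi-major axis a_t = (r₁ + r₂)/2 = (54100 + 7810)/2 = 30955 km.
At periapsis, r = 7810 km.
Vis-viva: v = √[μ(2/r − 1/a_t)] = √[3.986×10^5 × (2/7810 − 1/30955)] = 9.444 km/s.

v = 9.44 km/s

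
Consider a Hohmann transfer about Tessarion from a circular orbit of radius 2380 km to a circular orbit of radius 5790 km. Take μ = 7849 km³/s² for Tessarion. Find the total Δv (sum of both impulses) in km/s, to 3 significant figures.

The Hohmann ellipse has a_t = (r₁ + r₂)/2 = 4085 km.
At r₁ the circular-orbit speed is v₁ = √(μ/r₁) = 1.816 km/s.
Transfer-orbit speed at r₁ (v² = μ(2/r − 1/a)): v_p = √[μ(2/r₁ − 1/a_t)] = 2.162 km/s.
First burn Δv₁ = |v_p − v₁| = 0.3460 km/s.
Circular speed at r₂: v₂ = √(μ/r₂) = 1.1643 km/s.
Transfer-orbit speed at r₂: v_a = √[μ(2/r₂ − 1/a_t)] = 0.88871 km/s.
Second burn Δv₂ = |v₂ − v_a| = 0.2756 km/s.
Δv = Δv₁ + Δv₂ = 0.3460 + 0.2756 = 0.6216 km/s.

Δv = 0.622 km/s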